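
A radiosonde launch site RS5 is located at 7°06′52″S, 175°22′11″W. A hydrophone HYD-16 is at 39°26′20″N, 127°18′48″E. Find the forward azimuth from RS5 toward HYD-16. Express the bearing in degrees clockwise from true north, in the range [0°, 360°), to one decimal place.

316.4°

RS5: φ = -7.11444°, λ = -175.36972°
HYD-16: φ = +39.43889°, λ = +127.31333°
Δλ = -57.3169°
y = sin Δλ · cos φ₂ = -0.650024
x = cos φ₁ sin φ₂ − sin φ₁ cos φ₂ cos Δλ = 0.682015
θ = atan2(y, x) = -43.6242° → 316.3758° (mod 360°)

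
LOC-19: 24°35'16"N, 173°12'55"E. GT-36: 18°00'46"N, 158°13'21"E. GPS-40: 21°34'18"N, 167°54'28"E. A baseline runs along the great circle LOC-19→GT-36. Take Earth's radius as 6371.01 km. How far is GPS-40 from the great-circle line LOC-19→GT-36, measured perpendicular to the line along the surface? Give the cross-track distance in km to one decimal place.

92.1 km

LOC-19: φ = +24.58778°, λ = +173.21528°
GT-36: φ = +18.01278°, λ = +158.22250°
GPS-40: φ = +21.57167°, λ = +167.90778°
δ₁₃ = central angle LOC-19→GPS-40 = 0.100150 rad  (haversine)
θ₁₃ = bearing LOC-19→GPS-40 = 239.358°,  θ₁₂ = bearing LOC-19→GT-36 = 247.673°
dₓₜ = R·arcsin(sin δ₁₃ · sin(θ₁₃ − θ₁₂)) = 6371.01·arcsin(0.09998·sin(-8.315°)) = -92.120 km
|dₓₜ| = 92.120 km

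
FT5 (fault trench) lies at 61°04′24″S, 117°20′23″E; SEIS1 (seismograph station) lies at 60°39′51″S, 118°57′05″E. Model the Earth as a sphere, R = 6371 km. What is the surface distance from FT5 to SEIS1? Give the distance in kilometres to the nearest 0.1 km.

FT5: φ = -61.07333°, λ = +117.33972°
SEIS1: φ = -60.66417°, λ = +118.95139°
Δφ = 0.4092°,  Δλ = 1.6117°
a = sin²(Δφ/2) + cos φ₁ cos φ₂ sin²(Δλ/2) = 0.000060
c = 2·arcsin(√a) = 0.015443 rad = 0.8848°
d = R·c = 6371 × 0.015443 = 98.4 km

98.4 km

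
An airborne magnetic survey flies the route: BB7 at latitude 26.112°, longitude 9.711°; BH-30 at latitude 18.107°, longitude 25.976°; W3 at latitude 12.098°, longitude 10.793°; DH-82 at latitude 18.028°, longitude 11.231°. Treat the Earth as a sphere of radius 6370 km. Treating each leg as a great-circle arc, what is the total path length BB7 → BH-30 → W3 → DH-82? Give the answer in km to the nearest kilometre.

BB7→BH-30: c = 0.297415 rad, d = 1894.53 km
BH-30→W3: c = 0.276323 rad, d = 1760.18 km
W3→DH-82: c = 0.103761 rad, d = 660.96 km
Total = 1894.53 + 1760.18 + 660.96 = 4315.67 km

4316 km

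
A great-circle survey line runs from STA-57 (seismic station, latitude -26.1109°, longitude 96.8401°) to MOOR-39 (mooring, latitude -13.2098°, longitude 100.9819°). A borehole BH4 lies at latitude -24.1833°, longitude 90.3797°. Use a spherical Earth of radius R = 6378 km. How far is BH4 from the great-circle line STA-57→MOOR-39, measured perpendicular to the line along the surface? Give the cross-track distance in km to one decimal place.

685.3 km

δ₁₃ = central angle STA-57→BH4 = 0.107453 rad  (haversine)
θ₁₃ = bearing STA-57→BH4 = 286.850°,  θ₁₂ = bearing STA-57→MOOR-39 = 17.563°
dₓₜ = R·arcsin(sin δ₁₃ · sin(θ₁₃ − θ₁₂)) = 6378·arcsin(0.10725·sin(269.287°)) = -685.282 km
|dₓₜ| = 685.282 km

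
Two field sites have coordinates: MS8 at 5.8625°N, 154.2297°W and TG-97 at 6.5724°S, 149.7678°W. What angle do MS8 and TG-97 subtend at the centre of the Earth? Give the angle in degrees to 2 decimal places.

Δφ = -12.4349°,  Δλ = 4.4619°
a = sin²(Δφ/2) + cos φ₁ cos φ₂ sin²(Δλ/2) = 0.013227
c = 2·arcsin(√a) = 0.230526 rad = 13.2082°

13.21°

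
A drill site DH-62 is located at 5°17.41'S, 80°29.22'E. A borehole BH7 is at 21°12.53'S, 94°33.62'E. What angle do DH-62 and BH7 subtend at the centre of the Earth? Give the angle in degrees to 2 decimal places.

20.97°

DH-62: φ = -5.29017°, λ = +80.48700°
BH7: φ = -21.20883°, λ = +94.56033°
Δφ = -15.9187°,  Δλ = 14.0733°
a = sin²(Δφ/2) + cos φ₁ cos φ₂ sin²(Δλ/2) = 0.033105
c = 2·arcsin(√a) = 0.365935 rad = 20.9666°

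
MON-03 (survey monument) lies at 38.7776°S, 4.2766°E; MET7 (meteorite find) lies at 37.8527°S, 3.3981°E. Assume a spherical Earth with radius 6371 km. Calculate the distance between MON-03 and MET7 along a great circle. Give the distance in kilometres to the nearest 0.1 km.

Δφ = 0.9249°,  Δλ = -0.8785°
a = sin²(Δφ/2) + cos φ₁ cos φ₂ sin²(Δλ/2) = 0.000101
c = 2·arcsin(√a) = 0.020132 rad = 1.1535°
d = R·c = 6371 × 0.020132 = 128.3 km

128.3 km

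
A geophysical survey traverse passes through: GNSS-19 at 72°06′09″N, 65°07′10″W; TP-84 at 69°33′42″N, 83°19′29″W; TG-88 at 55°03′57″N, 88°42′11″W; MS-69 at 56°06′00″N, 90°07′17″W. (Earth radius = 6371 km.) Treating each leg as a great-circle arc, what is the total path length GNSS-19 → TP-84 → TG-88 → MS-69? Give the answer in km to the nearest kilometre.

2498 km

GNSS-19: φ = +72.10250°, λ = -65.11944°
TP-84: φ = +69.56167°, λ = -83.32472°
TG-88: φ = +55.06583°, λ = -88.70306°
MS-69: φ = +56.10000°, λ = -90.12139°
GNSS-19→TP-84: c = 0.112798 rad, d = 718.63 km
TP-84→TG-88: c = 0.256493 rad, d = 1634.12 km
TG-88→MS-69: c = 0.022837 rad, d = 145.49 km
Total = 718.63 + 1634.12 + 145.49 = 2498.25 km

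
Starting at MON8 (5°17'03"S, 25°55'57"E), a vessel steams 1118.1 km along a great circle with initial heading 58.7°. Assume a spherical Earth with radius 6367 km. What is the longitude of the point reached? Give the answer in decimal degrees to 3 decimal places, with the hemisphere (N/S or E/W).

MON8: φ = -5.28417°, λ = +25.93250°
δ = d/R = 1118.1/6367 = 0.175609 rad
φ₂ = arcsin(sin φ₁ cos δ + cos φ₁ sin δ cos θ)
   = arcsin(-0.09210·0.98462 + 0.99575·0.17471·0.51952) = -0.01724°
λ₂ = λ₁ + atan2(sin θ sin δ cos φ₁, cos δ − sin φ₁ sin φ₂) = 34.51772°

34.518°E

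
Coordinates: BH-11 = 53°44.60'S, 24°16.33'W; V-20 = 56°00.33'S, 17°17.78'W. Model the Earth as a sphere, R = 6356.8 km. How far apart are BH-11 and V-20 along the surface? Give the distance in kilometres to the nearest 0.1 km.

510.8 km

BH-11: φ = -53.74333°, λ = -24.27217°
V-20: φ = -56.00550°, λ = -17.29633°
Δφ = -2.2622°,  Δλ = 6.9758°
a = sin²(Δφ/2) + cos φ₁ cos φ₂ sin²(Δλ/2) = 0.001614
c = 2·arcsin(√a) = 0.080359 rad = 4.6042°
d = R·c = 6356.8 × 0.080359 = 510.8 km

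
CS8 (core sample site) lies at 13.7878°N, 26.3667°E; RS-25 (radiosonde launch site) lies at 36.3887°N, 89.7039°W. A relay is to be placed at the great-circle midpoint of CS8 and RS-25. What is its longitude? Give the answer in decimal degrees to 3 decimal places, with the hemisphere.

23.142°W

Bx = cos φ₂ cos Δλ = -0.353785,  By = cos φ₂ sin Δλ = -0.723104
φₘ = atan2(sin φ₁ + sin φ₂, √((cos φ₁ + Bx)² + By²)) = 41.17288°
λₘ = λ₁ + atan2(By, cos φ₁ + Bx) = -23.14194°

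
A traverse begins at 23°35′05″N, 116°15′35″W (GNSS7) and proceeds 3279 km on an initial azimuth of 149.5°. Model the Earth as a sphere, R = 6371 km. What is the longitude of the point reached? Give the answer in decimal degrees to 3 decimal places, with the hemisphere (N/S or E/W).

GNSS7: φ = +23.58472°, λ = -116.25972°
δ = d/R = 3279/6371 = 0.514676 rad
φ₂ = arcsin(sin φ₁ cos δ + cos φ₁ sin δ cos θ)
   = arcsin(0.40010·0.87045 + 0.91647·0.49225·-0.86163) = -2.31760°
λ₂ = λ₁ + atan2(sin θ sin δ cos φ₁, cos δ − sin φ₁ sin φ₂) = -101.77974°

101.780°W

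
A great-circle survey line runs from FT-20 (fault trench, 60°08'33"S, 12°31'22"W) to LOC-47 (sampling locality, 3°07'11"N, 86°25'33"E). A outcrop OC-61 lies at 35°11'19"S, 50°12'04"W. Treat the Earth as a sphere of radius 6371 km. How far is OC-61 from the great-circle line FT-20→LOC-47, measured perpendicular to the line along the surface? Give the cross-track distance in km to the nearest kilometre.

FT-20: φ = -60.14250°, λ = -12.52278°
LOC-47: φ = +3.11972°, λ = +86.42583°
OC-61: φ = -35.18861°, λ = -50.20111°
δ₁₃ = central angle FT-20→OC-61 = 0.606238 rad  (haversine)
θ₁₃ = bearing FT-20→OC-61 = 298.752°,  θ₁₂ = bearing FT-20→LOC-47 = 96.226°
dₓₜ = R·arcsin(sin δ₁₃ · sin(θ₁₃ − θ₁₂)) = 6371·arcsin(0.56978·sin(202.526°)) = -1401.974 km
|dₓₜ| = 1401.974 km

1402 km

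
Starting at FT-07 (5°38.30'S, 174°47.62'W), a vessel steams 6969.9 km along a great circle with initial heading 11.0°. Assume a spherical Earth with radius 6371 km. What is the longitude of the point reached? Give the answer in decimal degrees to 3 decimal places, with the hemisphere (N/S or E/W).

157.437°W

FT-07: φ = -5.63833°, λ = -174.79367°
δ = d/R = 6969.9/6371 = 1.094004 rad
φ₂ = arcsin(sin φ₁ cos δ + cos φ₁ sin δ cos θ)
   = arcsin(-0.09825·0.45893 + 0.99516·0.88847·0.98163) = 55.37000°
λ₂ = λ₁ + atan2(sin θ sin δ cos φ₁, cos δ − sin φ₁ sin φ₂) = -157.43687°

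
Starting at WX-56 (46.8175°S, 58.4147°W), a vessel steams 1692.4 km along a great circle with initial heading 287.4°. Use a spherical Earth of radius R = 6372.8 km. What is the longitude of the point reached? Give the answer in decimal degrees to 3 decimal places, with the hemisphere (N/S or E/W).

77.655°W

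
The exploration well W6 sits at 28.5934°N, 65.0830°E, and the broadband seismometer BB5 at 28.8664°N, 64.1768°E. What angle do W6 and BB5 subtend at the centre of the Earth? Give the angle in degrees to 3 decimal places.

0.840°

Δφ = 0.2730°,  Δλ = -0.9062°
a = sin²(Δφ/2) + cos φ₁ cos φ₂ sin²(Δλ/2) = 0.000054
c = 2·arcsin(√a) = 0.014665 rad = 0.8402°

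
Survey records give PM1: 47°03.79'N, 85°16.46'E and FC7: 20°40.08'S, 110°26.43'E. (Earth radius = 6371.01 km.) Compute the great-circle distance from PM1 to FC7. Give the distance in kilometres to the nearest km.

7943 km

PM1: φ = +47.06317°, λ = +85.27433°
FC7: φ = -20.66800°, λ = +110.44050°
Δφ = -67.7312°,  Δλ = 25.1662°
a = sin²(Δφ/2) + cos φ₁ cos φ₂ sin²(Δλ/2) = 0.340773
c = 2·arcsin(√a) = 1.246698 rad = 71.4305°
d = R·c = 6371.01 × 1.246698 = 7942.7 km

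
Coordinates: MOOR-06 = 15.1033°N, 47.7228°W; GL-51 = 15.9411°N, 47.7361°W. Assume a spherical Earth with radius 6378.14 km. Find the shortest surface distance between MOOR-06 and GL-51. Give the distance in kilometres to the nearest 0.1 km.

93.3 km

Δφ = 0.8378°,  Δλ = -0.0133°
a = sin²(Δφ/2) + cos φ₁ cos φ₂ sin²(Δλ/2) = 0.000053
c = 2·arcsin(√a) = 0.014624 rad = 0.8379°
d = R·c = 6378.14 × 0.014624 = 93.3 km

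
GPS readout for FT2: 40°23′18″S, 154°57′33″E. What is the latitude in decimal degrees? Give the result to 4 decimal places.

40.3883°S

40° + 23′/60 + 18″/3600 = 40 + 0.38333 + 0.00500 = 40.3883°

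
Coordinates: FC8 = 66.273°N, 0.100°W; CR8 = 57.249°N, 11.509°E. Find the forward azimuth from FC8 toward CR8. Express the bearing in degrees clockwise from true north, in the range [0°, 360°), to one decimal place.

Δλ = 11.6090°
y = sin Δλ · cos φ₂ = 0.108864
x = cos φ₁ sin φ₂ − sin φ₁ cos φ₂ cos Δλ = -0.146717
θ = atan2(y, x) = 143.4245° → 143.4245° (mod 360°)

143.4°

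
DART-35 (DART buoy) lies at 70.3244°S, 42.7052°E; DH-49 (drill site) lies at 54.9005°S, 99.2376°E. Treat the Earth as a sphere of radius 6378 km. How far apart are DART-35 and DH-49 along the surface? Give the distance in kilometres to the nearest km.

Δφ = 15.4239°,  Δλ = 56.5324°
a = sin²(Δφ/2) + cos φ₁ cos φ₂ sin²(Δλ/2) = 0.061426
c = 2·arcsin(√a) = 0.500904 rad = 28.6997°
d = R·c = 6378 × 0.500904 = 3194.8 km

3195 km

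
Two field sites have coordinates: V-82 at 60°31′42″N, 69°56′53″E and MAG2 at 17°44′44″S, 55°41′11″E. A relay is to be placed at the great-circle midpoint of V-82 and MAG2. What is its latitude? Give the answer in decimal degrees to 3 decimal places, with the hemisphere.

21.527°N

V-82: φ = +60.52833°, λ = +69.94806°
MAG2: φ = -17.74556°, λ = +55.68639°
Bx = cos φ₂ cos Δλ = 0.923067,  By = cos φ₂ sin Δλ = -0.234629
φₘ = atan2(sin φ₁ + sin φ₂, √((cos φ₁ + Bx)² + By²)) = 21.52737°
λₘ = λ₁ + atan2(By, cos φ₁ + Bx) = 60.53357°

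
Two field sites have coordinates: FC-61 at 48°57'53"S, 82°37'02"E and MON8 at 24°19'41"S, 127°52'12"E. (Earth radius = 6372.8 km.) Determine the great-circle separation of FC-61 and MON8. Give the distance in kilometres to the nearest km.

4778 km

FC-61: φ = -48.96472°, λ = +82.61722°
MON8: φ = -24.32806°, λ = +127.87000°
Δφ = 24.6367°,  Δλ = 45.2528°
a = sin²(Δφ/2) + cos φ₁ cos φ₂ sin²(Δλ/2) = 0.134058
c = 2·arcsin(√a) = 0.749715 rad = 42.9555°
d = R·c = 6372.8 × 0.749715 = 4777.8 km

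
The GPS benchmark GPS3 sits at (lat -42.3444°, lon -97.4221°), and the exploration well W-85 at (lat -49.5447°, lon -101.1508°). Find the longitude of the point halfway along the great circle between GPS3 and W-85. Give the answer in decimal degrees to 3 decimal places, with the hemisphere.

99.165°W

Bx = cos φ₂ cos Δλ = 0.647481,  By = cos φ₂ sin Δλ = -0.042196
φₘ = atan2(sin φ₁ + sin φ₂, √((cos φ₁ + Bx)² + By²)) = -45.95965°
λₘ = λ₁ + atan2(By, cos φ₁ + Bx) = -99.16517°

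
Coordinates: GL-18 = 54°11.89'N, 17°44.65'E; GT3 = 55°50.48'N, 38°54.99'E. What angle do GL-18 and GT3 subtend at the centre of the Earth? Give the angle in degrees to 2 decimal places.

12.20°

GL-18: φ = +54.19817°, λ = +17.74417°
GT3: φ = +55.84133°, λ = +38.91650°
Δφ = 1.6432°,  Δλ = 21.1723°
a = sin²(Δφ/2) + cos φ₁ cos φ₂ sin²(Δλ/2) = 0.011291
c = 2·arcsin(√a) = 0.212924 rad = 12.1997°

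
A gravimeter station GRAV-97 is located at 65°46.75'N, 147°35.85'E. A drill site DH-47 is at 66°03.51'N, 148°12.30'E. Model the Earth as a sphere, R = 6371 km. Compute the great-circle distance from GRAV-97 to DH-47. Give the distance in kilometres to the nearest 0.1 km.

41.5 km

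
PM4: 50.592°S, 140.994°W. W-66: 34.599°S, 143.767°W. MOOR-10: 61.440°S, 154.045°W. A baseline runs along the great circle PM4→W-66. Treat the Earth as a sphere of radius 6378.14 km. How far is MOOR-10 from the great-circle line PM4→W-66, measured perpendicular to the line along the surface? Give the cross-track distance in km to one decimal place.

865.0 km

δ₁₃ = central angle PM4→MOOR-10 = 0.227247 rad  (haversine)
θ₁₃ = bearing PM4→MOOR-10 = 208.632°,  θ₁₂ = bearing PM4→W-66 = 351.754°
dₓₜ = R·arcsin(sin δ₁₃ · sin(θ₁₃ − θ₁₂)) = 6378.14·arcsin(0.22530·sin(-143.121°)) = -865.009 km
|dₓₜ| = 865.009 km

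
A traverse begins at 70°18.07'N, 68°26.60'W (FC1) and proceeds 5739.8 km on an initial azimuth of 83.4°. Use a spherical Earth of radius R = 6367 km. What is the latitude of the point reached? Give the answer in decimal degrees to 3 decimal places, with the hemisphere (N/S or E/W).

FC1: φ = +70.30117°, λ = -68.44333°
δ = d/R = 5739.8/6367 = 0.901492 rad
φ₂ = arcsin(sin φ₁ cos δ + cos φ₁ sin δ cos θ)
   = arcsin(0.94148·0.62044 + 0.33708·0.78425·0.11494) = 37.91667°
λ₂ = λ₁ + atan2(sin θ sin δ cos φ₁, cos δ − sin φ₁ sin φ₂) = 12.49350°

37.917°N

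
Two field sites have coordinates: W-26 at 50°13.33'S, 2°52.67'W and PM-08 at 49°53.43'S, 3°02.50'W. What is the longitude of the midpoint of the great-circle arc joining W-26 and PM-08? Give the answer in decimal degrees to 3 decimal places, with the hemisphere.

W-26: φ = -50.22217°, λ = -2.87783°
PM-08: φ = -49.89050°, λ = -3.04167°
Bx = cos φ₂ cos Δλ = 0.644248,  By = cos φ₂ sin Δλ = -0.001842
φₘ = atan2(sin φ₁ + sin φ₂, √((cos φ₁ + Bx)² + By²)) = -50.05636°
λₘ = λ₁ + atan2(By, cos φ₁ + Bx) = -2.96003°

2.960°W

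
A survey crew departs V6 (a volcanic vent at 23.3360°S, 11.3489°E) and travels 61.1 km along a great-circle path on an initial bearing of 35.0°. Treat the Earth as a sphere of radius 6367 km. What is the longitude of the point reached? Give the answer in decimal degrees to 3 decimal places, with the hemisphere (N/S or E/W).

11.691°E

δ = d/R = 61.1/6367 = 0.009596 rad
φ₂ = arcsin(sin φ₁ cos δ + cos φ₁ sin δ cos θ)
   = arcsin(-0.39612·0.99995 + 0.91820·0.00960·0.81915) = -22.88523°
λ₂ = λ₁ + atan2(sin θ sin δ cos φ₁, cos δ − sin φ₁ sin φ₂) = 11.69121°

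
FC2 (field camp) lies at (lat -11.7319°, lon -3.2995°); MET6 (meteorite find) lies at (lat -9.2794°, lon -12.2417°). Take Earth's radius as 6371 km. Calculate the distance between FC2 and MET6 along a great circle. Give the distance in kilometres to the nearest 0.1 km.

Δφ = 2.4525°,  Δλ = -8.9422°
a = sin²(Δφ/2) + cos φ₁ cos φ₂ sin²(Δλ/2) = 0.006330
c = 2·arcsin(√a) = 0.159295 rad = 9.1269°
d = R·c = 6371 × 0.159295 = 1014.9 km

1014.9 km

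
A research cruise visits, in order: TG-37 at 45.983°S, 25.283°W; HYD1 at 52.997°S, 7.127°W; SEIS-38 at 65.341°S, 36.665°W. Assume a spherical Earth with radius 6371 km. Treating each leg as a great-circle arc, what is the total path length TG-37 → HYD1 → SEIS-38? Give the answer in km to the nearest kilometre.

3657 km

TG-37→HYD1: c = 0.238497 rad, d = 1519.46 km
HYD1→SEIS-38: c = 0.335501 rad, d = 2137.48 km
Total = 1519.46 + 2137.48 = 3656.94 km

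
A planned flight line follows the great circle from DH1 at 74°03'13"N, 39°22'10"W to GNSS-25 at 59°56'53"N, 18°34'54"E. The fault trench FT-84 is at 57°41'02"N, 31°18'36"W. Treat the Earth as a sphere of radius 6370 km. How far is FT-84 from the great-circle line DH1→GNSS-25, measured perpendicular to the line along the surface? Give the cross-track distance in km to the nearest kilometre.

1764 km

DH1: φ = +74.05361°, λ = -39.36944°
GNSS-25: φ = +59.94806°, λ = +18.58167°
FT-84: φ = +57.68389°, λ = -31.31000°
δ₁₃ = central angle DH1→FT-84 = 0.290808 rad  (haversine)
θ₁₃ = bearing DH1→FT-84 = 164.847°,  θ₁₂ = bearing DH1→GNSS-25 = 92.389°
dₓₜ = R·arcsin(sin δ₁₃ · sin(θ₁₃ − θ₁₂)) = 6370·arcsin(0.28673·sin(72.458°)) = 1763.973 km
|dₓₜ| = 1763.973 km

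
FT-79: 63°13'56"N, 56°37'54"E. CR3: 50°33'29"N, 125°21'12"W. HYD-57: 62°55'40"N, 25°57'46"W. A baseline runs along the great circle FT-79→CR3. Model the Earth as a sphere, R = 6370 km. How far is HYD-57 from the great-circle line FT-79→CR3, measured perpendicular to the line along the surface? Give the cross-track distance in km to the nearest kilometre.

3042 km

FT-79: φ = +63.23222°, λ = +56.63167°
CR3: φ = +50.55806°, λ = -125.35333°
HYD-57: φ = +62.92778°, λ = -25.96278°
δ₁₃ = central angle FT-79→HYD-57 = 0.606877 rad  (haversine)
θ₁₃ = bearing FT-79→HYD-57 = 307.687°,  θ₁₂ = bearing FT-79→CR3 = 1.378°
dₓₜ = R·arcsin(sin δ₁₃ · sin(θ₁₃ − θ₁₂)) = 6370·arcsin(0.57030·sin(306.309°)) = -3041.758 km
|dₓₜ| = 3041.758 km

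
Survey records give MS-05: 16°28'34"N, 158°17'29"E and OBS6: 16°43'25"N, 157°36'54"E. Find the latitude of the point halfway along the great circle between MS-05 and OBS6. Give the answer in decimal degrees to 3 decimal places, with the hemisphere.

16.600°N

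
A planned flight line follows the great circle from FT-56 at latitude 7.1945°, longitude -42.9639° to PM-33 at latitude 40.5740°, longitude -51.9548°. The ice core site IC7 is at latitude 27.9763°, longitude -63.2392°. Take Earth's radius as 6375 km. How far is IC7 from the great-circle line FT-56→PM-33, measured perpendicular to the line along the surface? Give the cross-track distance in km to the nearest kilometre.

δ₁₃ = central angle FT-56→IC7 = 0.493567 rad  (haversine)
θ₁₃ = bearing FT-56→IC7 = 319.762°,  θ₁₂ = bearing FT-56→PM-33 = 347.850°
dₓₜ = R·arcsin(sin δ₁₃ · sin(θ₁₃ − θ₁₂)) = 6375·arcsin(0.47377·sin(-28.088°)) = -1434.077 km
|dₓₜ| = 1434.077 km

1434 km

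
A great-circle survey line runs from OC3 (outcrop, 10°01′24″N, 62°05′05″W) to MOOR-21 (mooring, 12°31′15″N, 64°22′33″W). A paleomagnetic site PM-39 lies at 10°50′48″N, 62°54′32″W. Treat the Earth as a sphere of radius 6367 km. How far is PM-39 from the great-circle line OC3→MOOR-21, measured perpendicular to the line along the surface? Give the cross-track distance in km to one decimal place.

6.1 km

OC3: φ = +10.02333°, λ = -62.08472°
MOOR-21: φ = +12.52083°, λ = -64.37583°
PM-39: φ = +10.84667°, λ = -62.90889°
δ₁₃ = central angle OC3→PM-39 = 0.020165 rad  (haversine)
θ₁₃ = bearing OC3→PM-39 = 315.523°,  θ₁₂ = bearing OC3→MOOR-21 = 318.241°
dₓₜ = R·arcsin(sin δ₁₃ · sin(θ₁₃ − θ₁₂)) = 6367·arcsin(0.02016·sin(-2.719°)) = -6.089 km
|dₓₜ| = 6.089 km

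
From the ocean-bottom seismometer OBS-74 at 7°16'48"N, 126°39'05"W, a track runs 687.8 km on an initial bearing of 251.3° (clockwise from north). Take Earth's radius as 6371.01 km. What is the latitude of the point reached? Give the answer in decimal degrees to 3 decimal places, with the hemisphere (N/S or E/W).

OBS-74: φ = +7.28000°, λ = -126.65139°
δ = d/R = 687.8/6371.01 = 0.107958 rad
φ₂ = arcsin(sin φ₁ cos δ + cos φ₁ sin δ cos θ)
   = arcsin(0.12672·0.99418 + 0.99194·0.10775·-0.32061) = 5.26220°
λ₂ = λ₁ + atan2(sin θ sin δ cos φ₁, cos δ − sin φ₁ sin φ₂) = -132.53409°

5.262°N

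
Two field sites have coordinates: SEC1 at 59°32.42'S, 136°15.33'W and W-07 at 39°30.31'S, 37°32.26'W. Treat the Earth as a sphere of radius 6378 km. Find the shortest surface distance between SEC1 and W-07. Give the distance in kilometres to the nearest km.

SEC1: φ = -59.54033°, λ = -136.25550°
W-07: φ = -39.50517°, λ = -37.53767°
Δφ = 20.0352°,  Δλ = 98.7178°
a = sin²(Δφ/2) + cos φ₁ cos φ₂ sin²(Δλ/2) = 0.255466
c = 2·arcsin(√a) = 1.059776 rad = 60.7207°
d = R·c = 6378 × 1.059776 = 6759.3 km

6759 km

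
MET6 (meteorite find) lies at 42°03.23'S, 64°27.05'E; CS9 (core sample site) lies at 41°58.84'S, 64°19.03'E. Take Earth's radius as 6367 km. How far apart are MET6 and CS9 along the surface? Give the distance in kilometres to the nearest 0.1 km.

13.7 km

MET6: φ = -42.05383°, λ = +64.45083°
CS9: φ = -41.98067°, λ = +64.31717°
Δφ = 0.0732°,  Δλ = -0.1337°
a = sin²(Δφ/2) + cos φ₁ cos φ₂ sin²(Δλ/2) = 0.000001
c = 2·arcsin(√a) = 0.002153 rad = 0.1233°
d = R·c = 6367 × 0.002153 = 13.7 km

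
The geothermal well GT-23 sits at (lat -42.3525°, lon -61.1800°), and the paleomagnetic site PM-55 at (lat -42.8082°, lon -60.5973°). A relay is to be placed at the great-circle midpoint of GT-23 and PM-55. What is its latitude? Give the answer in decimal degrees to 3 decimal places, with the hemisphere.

Bx = cos φ₂ cos Δλ = 0.733595,  By = cos φ₂ sin Δλ = 0.007461
φₘ = atan2(sin φ₁ + sin φ₂, √((cos φ₁ + Bx)² + By²)) = -42.58072°
λₘ = λ₁ + atan2(By, cos φ₁ + Bx) = -60.88971°

42.581°S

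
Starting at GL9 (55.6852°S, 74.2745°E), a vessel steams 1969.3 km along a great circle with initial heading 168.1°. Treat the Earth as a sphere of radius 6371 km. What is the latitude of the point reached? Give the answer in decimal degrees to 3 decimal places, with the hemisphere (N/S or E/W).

72.672°S

δ = d/R = 1969.3/6371 = 0.309104 rad
φ₂ = arcsin(sin φ₁ cos δ + cos φ₁ sin δ cos θ)
   = arcsin(-0.82595·0.95261 + 0.56374·0.30420·-0.97851) = -72.67189°
λ₂ = λ₁ + atan2(sin θ sin δ cos φ₁, cos δ − sin φ₁ sin φ₂) = 86.43252°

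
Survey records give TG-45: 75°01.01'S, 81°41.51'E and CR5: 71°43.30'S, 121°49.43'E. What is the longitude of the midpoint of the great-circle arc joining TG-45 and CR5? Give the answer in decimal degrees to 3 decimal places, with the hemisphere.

103.772°E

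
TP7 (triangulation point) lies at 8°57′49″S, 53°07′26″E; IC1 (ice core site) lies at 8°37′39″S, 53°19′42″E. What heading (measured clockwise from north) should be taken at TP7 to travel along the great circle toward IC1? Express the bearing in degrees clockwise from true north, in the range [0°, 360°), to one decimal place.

31.0°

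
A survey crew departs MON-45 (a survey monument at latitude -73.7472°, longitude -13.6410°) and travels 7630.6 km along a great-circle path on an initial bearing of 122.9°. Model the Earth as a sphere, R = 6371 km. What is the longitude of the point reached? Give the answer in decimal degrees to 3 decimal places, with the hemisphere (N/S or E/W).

δ = d/R = 7630.6/6371 = 1.197708 rad
φ₂ = arcsin(sin φ₁ cos δ + cos φ₁ sin δ cos θ)
   = arcsin(-0.96004·0.36449 + 0.27988·0.93121·-0.54317) = -29.43853°
λ₂ = λ₁ + atan2(sin θ sin δ cos φ₁, cos δ − sin φ₁ sin φ₂) = 102.49160°

102.492°E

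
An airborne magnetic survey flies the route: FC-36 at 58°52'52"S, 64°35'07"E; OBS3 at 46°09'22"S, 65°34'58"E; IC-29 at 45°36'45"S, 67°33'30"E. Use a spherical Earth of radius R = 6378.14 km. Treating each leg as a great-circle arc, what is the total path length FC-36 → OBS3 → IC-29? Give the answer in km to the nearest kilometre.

1583 km

FC-36: φ = -58.88111°, λ = +64.58528°
OBS3: φ = -46.15611°, λ = +65.58278°
IC-29: φ = -45.61250°, λ = +67.55833°
FC-36→OBS3: c = 0.222339 rad, d = 1418.11 km
OBS3→IC-29: c = 0.025808 rad, d = 164.61 km
Total = 1418.11 + 164.61 = 1582.72 km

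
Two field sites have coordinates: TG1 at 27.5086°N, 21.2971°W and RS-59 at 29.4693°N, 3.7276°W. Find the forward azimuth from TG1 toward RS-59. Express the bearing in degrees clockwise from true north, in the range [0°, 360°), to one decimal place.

Δλ = 17.5695°
y = sin Δλ · cos φ₂ = 0.262807
x = cos φ₁ sin φ₂ − sin φ₁ cos φ₂ cos Δλ = 0.052972
θ = atan2(y, x) = 78.6039° → 78.6039° (mod 360°)

78.6°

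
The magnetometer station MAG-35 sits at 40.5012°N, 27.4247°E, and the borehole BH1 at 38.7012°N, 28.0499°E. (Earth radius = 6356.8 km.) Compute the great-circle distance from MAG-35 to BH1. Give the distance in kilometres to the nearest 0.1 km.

206.7 km

Δφ = -1.8000°,  Δλ = 0.6252°
a = sin²(Δφ/2) + cos φ₁ cos φ₂ sin²(Δλ/2) = 0.000264
c = 2·arcsin(√a) = 0.032521 rad = 1.8633°
d = R·c = 6356.8 × 0.032521 = 206.7 km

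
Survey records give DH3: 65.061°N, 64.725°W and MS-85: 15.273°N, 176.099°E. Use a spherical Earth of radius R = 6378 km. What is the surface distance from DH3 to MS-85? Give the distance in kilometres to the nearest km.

9760 km

Δφ = -49.7880°,  Δλ = -119.1760°
a = sin²(Δφ/2) + cos φ₁ cos φ₂ sin²(Δλ/2) = 0.479718
c = 2·arcsin(√a) = 1.530222 rad = 87.6753°
d = R·c = 6378 × 1.530222 = 9759.8 km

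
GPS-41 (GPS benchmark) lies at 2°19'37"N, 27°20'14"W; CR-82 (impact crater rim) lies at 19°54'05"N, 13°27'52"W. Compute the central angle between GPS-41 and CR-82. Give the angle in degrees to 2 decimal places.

GPS-41: φ = +2.32694°, λ = -27.33722°
CR-82: φ = +19.90139°, λ = -13.46444°
Δφ = 17.5744°,  Δλ = 13.8728°
a = sin²(Δφ/2) + cos φ₁ cos φ₂ sin²(Δλ/2) = 0.037040
c = 2·arcsin(√a) = 0.387331 rad = 22.1924°

22.19°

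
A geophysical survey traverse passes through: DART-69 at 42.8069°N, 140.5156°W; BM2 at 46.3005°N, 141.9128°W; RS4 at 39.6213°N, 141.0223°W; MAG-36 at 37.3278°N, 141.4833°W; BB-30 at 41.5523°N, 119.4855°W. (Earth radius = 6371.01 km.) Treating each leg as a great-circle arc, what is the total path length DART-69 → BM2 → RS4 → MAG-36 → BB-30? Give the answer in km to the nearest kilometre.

DART-69→BM2: c = 0.063400 rad, d = 403.92 km
BM2→RS4: c = 0.117125 rad, d = 746.21 km
RS4→MAG-36: c = 0.040522 rad, d = 258.16 km
MAG-36→BB-30: c = 0.304621 rad, d = 1940.74 km
Total = 403.92 + 746.21 + 258.16 + 1940.74 = 3349.03 km

3349 km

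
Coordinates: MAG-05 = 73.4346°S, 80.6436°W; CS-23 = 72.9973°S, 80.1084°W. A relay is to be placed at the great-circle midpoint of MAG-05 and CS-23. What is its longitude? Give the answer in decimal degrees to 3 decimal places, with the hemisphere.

80.373°W

Bx = cos φ₂ cos Δλ = 0.292404,  By = cos φ₂ sin Δλ = 0.002731
φₘ = atan2(sin φ₁ + sin φ₂, √((cos φ₁ + Bx)² + By²)) = -73.21612°
λₘ = λ₁ + atan2(By, cos φ₁ + Bx) = -80.37261°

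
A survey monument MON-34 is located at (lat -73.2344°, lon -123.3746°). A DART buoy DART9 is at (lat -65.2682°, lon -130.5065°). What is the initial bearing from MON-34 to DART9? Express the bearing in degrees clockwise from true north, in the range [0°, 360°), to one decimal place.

339.0°

Δλ = -7.1319°
y = sin Δλ · cos φ₂ = -0.051942
x = cos φ₁ sin φ₂ − sin φ₁ cos φ₂ cos Δλ = 0.135490
θ = atan2(y, x) = -20.9753° → 339.0247° (mod 360°)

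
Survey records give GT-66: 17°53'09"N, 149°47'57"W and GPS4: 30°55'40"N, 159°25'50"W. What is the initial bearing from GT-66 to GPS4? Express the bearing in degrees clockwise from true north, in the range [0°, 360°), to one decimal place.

328.0°

GT-66: φ = +17.88583°, λ = -149.79917°
GPS4: φ = +30.92778°, λ = -159.43056°
Δλ = -9.6314°
y = sin Δλ · cos φ₂ = -0.143520
x = cos φ₁ sin φ₂ − sin φ₁ cos φ₂ cos Δλ = 0.229378
θ = atan2(y, x) = -32.0340° → 327.9660° (mod 360°)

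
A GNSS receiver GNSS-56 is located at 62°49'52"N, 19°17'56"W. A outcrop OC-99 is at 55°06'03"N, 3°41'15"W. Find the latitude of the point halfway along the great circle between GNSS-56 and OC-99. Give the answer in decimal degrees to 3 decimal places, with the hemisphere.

GNSS-56: φ = +62.83111°, λ = -19.29889°
OC-99: φ = +55.10083°, λ = -3.68750°
Bx = cos φ₂ cos Δλ = 0.551027,  By = cos φ₂ sin Δλ = 0.153968
φₘ = atan2(sin φ₁ + sin φ₂, √((cos φ₁ + Bx)² + By²)) = 59.19808°
λₘ = λ₁ + atan2(By, cos φ₁ + Bx) = -10.61129°

59.198°N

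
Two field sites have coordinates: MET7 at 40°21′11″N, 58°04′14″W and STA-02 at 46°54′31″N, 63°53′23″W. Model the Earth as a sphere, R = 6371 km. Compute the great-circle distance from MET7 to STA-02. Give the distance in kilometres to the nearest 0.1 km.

MET7: φ = +40.35306°, λ = -58.07056°
STA-02: φ = +46.90861°, λ = -63.88972°
Δφ = 6.5556°,  Δλ = -5.8192°
a = sin²(Δφ/2) + cos φ₁ cos φ₂ sin²(Δλ/2) = 0.004611
c = 2·arcsin(√a) = 0.135907 rad = 7.7869°
d = R·c = 6371 × 0.135907 = 865.9 km

865.9 km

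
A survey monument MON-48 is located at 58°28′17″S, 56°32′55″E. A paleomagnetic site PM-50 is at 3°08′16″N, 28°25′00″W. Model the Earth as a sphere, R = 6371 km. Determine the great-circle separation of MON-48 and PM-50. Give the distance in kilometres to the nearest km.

10013 km

MON-48: φ = -58.47139°, λ = +56.54861°
PM-50: φ = +3.13778°, λ = -28.41667°
Δφ = 61.6092°,  Δλ = -84.9653°
a = sin²(Δφ/2) + cos φ₁ cos φ₂ sin²(Δλ/2) = 0.500417
c = 2·arcsin(√a) = 1.571630 rad = 90.0478°
d = R·c = 6371 × 1.571630 = 10012.9 km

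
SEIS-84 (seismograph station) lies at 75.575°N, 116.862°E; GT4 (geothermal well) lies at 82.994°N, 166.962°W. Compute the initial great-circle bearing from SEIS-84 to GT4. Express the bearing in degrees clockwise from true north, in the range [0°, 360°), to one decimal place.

Δλ = 76.1760°
y = sin Δλ · cos φ₂ = 0.118440
x = cos φ₁ sin φ₂ − sin φ₁ cos φ₂ cos Δλ = 0.219027
θ = atan2(y, x) = 28.4026° → 28.4026° (mod 360°)

28.4°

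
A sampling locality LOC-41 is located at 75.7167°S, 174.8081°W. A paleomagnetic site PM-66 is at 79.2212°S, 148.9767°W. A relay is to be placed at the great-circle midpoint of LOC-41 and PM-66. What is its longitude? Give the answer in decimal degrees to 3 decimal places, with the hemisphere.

Bx = cos φ₂ cos Δλ = 0.168331,  By = cos φ₂ sin Δλ = 0.081488
φₘ = atan2(sin φ₁ + sin φ₂, √((cos φ₁ + Bx)² + By²)) = -77.77043°
λₘ = λ₁ + atan2(By, cos φ₁ + Bx) = -163.70024°

163.700°W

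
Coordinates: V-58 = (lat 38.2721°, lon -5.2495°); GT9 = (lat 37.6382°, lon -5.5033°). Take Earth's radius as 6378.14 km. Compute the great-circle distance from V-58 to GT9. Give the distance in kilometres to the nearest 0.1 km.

74.0 km

Δφ = -0.6339°,  Δλ = -0.2538°
a = sin²(Δφ/2) + cos φ₁ cos φ₂ sin²(Δλ/2) = 0.000034
c = 2·arcsin(√a) = 0.011602 rad = 0.6647°
d = R·c = 6378.14 × 0.011602 = 74.0 km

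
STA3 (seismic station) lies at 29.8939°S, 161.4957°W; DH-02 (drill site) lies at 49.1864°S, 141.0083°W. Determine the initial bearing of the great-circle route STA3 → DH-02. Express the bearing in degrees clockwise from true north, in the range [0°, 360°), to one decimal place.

Δλ = 20.4874°
y = sin Δλ · cos φ₂ = 0.228761
x = cos φ₁ sin φ₂ − sin φ₁ cos φ₂ cos Δλ = -0.350995
θ = atan2(y, x) = 146.9057° → 146.9057° (mod 360°)

146.9°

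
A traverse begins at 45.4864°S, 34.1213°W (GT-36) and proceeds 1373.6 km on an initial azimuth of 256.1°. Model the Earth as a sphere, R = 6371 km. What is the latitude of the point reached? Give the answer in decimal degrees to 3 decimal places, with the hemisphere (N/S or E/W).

47.105°S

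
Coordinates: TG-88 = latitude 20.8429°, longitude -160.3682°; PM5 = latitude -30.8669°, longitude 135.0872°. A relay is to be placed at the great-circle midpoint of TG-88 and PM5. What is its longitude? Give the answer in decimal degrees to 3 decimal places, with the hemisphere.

Bx = cos φ₂ cos Δλ = 0.368931,  By = cos φ₂ sin Δλ = -0.775032
φₘ = atan2(sin φ₁ + sin φ₂, √((cos φ₁ + Bx)² + By²)) = -5.91959°
λₘ = λ₁ + atan2(By, cos φ₁ + Bx) = 168.89685°

168.897°E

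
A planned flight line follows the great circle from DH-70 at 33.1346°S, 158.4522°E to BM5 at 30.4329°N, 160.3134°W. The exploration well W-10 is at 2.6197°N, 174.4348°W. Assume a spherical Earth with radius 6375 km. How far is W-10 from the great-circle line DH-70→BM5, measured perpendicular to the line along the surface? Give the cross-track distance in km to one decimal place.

δ₁₃ = central angle DH-70→W-10 = 0.767563 rad  (haversine)
θ₁₃ = bearing DH-70→W-10 = 40.969°,  θ₁₂ = bearing DH-70→BM5 = 36.127°
dₓₜ = R·arcsin(sin δ₁₃ · sin(θ₁₃ − θ₁₂)) = 6375·arcsin(0.69438·sin(4.841°)) = 373.810 km
|dₓₜ| = 373.810 km

373.8 km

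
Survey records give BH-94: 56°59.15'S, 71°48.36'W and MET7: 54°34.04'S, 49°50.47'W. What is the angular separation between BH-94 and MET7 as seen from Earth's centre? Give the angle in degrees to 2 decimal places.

12.53°

BH-94: φ = -56.98583°, λ = -71.80600°
MET7: φ = -54.56733°, λ = -49.84117°
Δφ = 2.4185°,  Δλ = 21.9648°
a = sin²(Δφ/2) + cos φ₁ cos φ₂ sin²(Δλ/2) = 0.011909
c = 2·arcsin(√a) = 0.218696 rad = 12.5304°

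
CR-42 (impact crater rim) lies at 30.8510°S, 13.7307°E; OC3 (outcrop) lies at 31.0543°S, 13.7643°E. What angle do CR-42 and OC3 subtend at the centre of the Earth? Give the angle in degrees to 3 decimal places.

0.205°

Δφ = -0.2033°,  Δλ = 0.0336°
a = sin²(Δφ/2) + cos φ₁ cos φ₂ sin²(Δλ/2) = 0.000003
c = 2·arcsin(√a) = 0.003584 rad = 0.2053°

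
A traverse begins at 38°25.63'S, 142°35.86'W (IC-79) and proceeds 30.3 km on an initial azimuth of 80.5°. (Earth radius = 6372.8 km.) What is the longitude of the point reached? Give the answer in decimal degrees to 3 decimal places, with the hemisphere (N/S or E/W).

142.255°W

IC-79: φ = -38.42717°, λ = -142.59767°
δ = d/R = 30.3/6372.8 = 0.004755 rad
φ₂ = arcsin(sin φ₁ cos δ + cos φ₁ sin δ cos θ)
   = arcsin(-0.62152·0.99999 + 0.78340·0.00475·0.16505) = -38.38171°
λ₂ = λ₁ + atan2(sin θ sin δ cos φ₁, cos δ − sin φ₁ sin φ₂) = -142.25491°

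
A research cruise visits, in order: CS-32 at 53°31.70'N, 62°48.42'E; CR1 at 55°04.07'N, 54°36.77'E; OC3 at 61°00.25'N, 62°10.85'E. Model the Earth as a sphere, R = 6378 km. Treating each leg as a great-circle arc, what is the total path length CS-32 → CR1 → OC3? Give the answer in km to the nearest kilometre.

CS-32: φ = +53.52833°, λ = +62.80700°
CR1: φ = +55.06783°, λ = +54.61283°
OC3: φ = +61.00417°, λ = +62.18083°
CS-32→CR1: c = 0.087617 rad, d = 558.82 km
CR1→OC3: c = 0.124824 rad, d = 796.13 km
Total = 558.82 + 796.13 = 1354.95 km

1355 km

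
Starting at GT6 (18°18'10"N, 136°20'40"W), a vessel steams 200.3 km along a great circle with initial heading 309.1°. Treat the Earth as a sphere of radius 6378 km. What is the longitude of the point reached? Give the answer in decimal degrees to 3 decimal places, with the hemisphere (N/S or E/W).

137.825°W

GT6: φ = +18.30278°, λ = -136.34444°
δ = d/R = 200.3/6378 = 0.031405 rad
φ₂ = arcsin(sin φ₁ cos δ + cos φ₁ sin δ cos θ)
   = arcsin(0.31404·0.99951 + 0.94941·0.03140·0.63068) = 19.43181°
λ₂ = λ₁ + atan2(sin θ sin δ cos φ₁, cos δ − sin φ₁ sin φ₂) = -137.82510°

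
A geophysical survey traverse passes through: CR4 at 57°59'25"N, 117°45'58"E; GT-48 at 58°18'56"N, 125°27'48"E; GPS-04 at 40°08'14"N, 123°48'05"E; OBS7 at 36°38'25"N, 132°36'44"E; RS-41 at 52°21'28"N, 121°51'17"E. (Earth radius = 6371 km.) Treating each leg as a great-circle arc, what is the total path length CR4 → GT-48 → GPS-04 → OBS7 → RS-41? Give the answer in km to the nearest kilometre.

CR4: φ = +57.99028°, λ = +117.76611°
GT-48: φ = +58.31556°, λ = +125.46333°
GPS-04: φ = +40.13722°, λ = +123.80139°
OBS7: φ = +36.64028°, λ = +132.61222°
RS-41: φ = +52.35778°, λ = +121.85472°
CR4→GT-48: c = 0.071074 rad, d = 452.81 km
GT-48→GPS-04: c = 0.317813 rad, d = 2024.79 km
GPS-04→OBS7: c = 0.135016 rad, d = 860.19 km
OBS7→RS-41: c = 0.304500 rad, d = 1939.97 km
Total = 452.81 + 2024.79 + 860.19 + 1939.97 = 5277.75 km

5278 km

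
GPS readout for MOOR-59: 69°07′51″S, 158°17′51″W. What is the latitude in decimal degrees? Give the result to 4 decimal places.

69° + 7′/60 + 51″/3600 = 69 + 0.11667 + 0.01417 = 69.1308°

69.1308°S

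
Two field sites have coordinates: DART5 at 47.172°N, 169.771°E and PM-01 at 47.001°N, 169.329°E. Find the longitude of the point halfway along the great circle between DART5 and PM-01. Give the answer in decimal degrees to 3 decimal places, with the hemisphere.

169.550°E

Bx = cos φ₂ cos Δλ = 0.681965,  By = cos φ₂ sin Δλ = -0.005261
φₘ = atan2(sin φ₁ + sin φ₂, √((cos φ₁ + Bx)² + By²)) = 47.08671°
λₘ = λ₁ + atan2(By, cos φ₁ + Bx) = 169.54965°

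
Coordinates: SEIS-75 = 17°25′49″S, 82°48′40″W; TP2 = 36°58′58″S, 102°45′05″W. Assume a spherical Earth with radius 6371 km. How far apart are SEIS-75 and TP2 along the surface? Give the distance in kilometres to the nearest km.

SEIS-75: φ = -17.43028°, λ = -82.81111°
TP2: φ = -36.98278°, λ = -102.75139°
Δφ = -19.5525°,  Δλ = -19.9403°
a = sin²(Δφ/2) + cos φ₁ cos φ₂ sin²(Δλ/2) = 0.051678
c = 2·arcsin(√a) = 0.458666 rad = 26.2796°
d = R·c = 6371 × 0.458666 = 2922.2 km

2922 km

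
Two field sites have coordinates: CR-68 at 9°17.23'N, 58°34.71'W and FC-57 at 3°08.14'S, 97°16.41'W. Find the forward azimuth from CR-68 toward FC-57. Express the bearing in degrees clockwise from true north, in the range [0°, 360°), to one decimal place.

CR-68: φ = +9.28717°, λ = -58.57850°
FC-57: φ = -3.13567°, λ = -97.27350°
Δλ = -38.6950°
y = sin Δλ · cos φ₂ = -0.624239
x = cos φ₁ sin φ₂ − sin φ₁ cos φ₂ cos Δλ = -0.179752
θ = atan2(y, x) = -106.0639° → 253.9361° (mod 360°)

253.9°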